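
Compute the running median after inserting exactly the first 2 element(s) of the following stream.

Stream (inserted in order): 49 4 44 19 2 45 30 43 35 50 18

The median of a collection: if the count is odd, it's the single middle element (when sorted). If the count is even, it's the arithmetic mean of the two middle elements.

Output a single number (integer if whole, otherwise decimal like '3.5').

Step 1: insert 49 -> lo=[49] (size 1, max 49) hi=[] (size 0) -> median=49
Step 2: insert 4 -> lo=[4] (size 1, max 4) hi=[49] (size 1, min 49) -> median=26.5

Answer: 26.5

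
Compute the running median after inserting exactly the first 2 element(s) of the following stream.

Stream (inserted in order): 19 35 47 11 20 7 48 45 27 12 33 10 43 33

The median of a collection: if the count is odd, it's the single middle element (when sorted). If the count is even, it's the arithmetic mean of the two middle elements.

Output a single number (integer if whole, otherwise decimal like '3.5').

Step 1: insert 19 -> lo=[19] (size 1, max 19) hi=[] (size 0) -> median=19
Step 2: insert 35 -> lo=[19] (size 1, max 19) hi=[35] (size 1, min 35) -> median=27

Answer: 27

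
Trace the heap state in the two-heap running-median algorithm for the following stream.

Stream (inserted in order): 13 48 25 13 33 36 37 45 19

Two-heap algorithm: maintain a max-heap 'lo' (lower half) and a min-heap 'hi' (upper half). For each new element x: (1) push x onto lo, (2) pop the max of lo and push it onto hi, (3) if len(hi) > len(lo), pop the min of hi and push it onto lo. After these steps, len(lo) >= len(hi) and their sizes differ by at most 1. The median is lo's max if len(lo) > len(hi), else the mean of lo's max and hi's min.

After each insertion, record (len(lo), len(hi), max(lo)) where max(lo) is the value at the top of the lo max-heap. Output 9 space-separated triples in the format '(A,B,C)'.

Step 1: insert 13 -> lo=[13] hi=[] -> (len(lo)=1, len(hi)=0, max(lo)=13)
Step 2: insert 48 -> lo=[13] hi=[48] -> (len(lo)=1, len(hi)=1, max(lo)=13)
Step 3: insert 25 -> lo=[13, 25] hi=[48] -> (len(lo)=2, len(hi)=1, max(lo)=25)
Step 4: insert 13 -> lo=[13, 13] hi=[25, 48] -> (len(lo)=2, len(hi)=2, max(lo)=13)
Step 5: insert 33 -> lo=[13, 13, 25] hi=[33, 48] -> (len(lo)=3, len(hi)=2, max(lo)=25)
Step 6: insert 36 -> lo=[13, 13, 25] hi=[33, 36, 48] -> (len(lo)=3, len(hi)=3, max(lo)=25)
Step 7: insert 37 -> lo=[13, 13, 25, 33] hi=[36, 37, 48] -> (len(lo)=4, len(hi)=3, max(lo)=33)
Step 8: insert 45 -> lo=[13, 13, 25, 33] hi=[36, 37, 45, 48] -> (len(lo)=4, len(hi)=4, max(lo)=33)
Step 9: insert 19 -> lo=[13, 13, 19, 25, 33] hi=[36, 37, 45, 48] -> (len(lo)=5, len(hi)=4, max(lo)=33)

Answer: (1,0,13) (1,1,13) (2,1,25) (2,2,13) (3,2,25) (3,3,25) (4,3,33) (4,4,33) (5,4,33)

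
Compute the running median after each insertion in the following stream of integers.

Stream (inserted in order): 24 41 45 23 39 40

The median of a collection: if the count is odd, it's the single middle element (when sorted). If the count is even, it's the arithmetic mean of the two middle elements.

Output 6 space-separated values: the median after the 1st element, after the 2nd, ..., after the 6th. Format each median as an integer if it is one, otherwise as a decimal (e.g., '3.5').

Answer: 24 32.5 41 32.5 39 39.5

Derivation:
Step 1: insert 24 -> lo=[24] (size 1, max 24) hi=[] (size 0) -> median=24
Step 2: insert 41 -> lo=[24] (size 1, max 24) hi=[41] (size 1, min 41) -> median=32.5
Step 3: insert 45 -> lo=[24, 41] (size 2, max 41) hi=[45] (size 1, min 45) -> median=41
Step 4: insert 23 -> lo=[23, 24] (size 2, max 24) hi=[41, 45] (size 2, min 41) -> median=32.5
Step 5: insert 39 -> lo=[23, 24, 39] (size 3, max 39) hi=[41, 45] (size 2, min 41) -> median=39
Step 6: insert 40 -> lo=[23, 24, 39] (size 3, max 39) hi=[40, 41, 45] (size 3, min 40) -> median=39.5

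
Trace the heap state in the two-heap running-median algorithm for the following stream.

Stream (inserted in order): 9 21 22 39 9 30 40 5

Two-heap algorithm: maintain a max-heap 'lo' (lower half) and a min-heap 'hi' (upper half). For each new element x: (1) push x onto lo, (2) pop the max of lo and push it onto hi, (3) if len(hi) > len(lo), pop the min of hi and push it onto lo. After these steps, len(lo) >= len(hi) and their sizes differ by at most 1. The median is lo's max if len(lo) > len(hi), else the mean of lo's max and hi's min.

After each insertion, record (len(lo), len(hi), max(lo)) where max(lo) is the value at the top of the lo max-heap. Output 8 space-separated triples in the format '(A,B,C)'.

Answer: (1,0,9) (1,1,9) (2,1,21) (2,2,21) (3,2,21) (3,3,21) (4,3,22) (4,4,21)

Derivation:
Step 1: insert 9 -> lo=[9] hi=[] -> (len(lo)=1, len(hi)=0, max(lo)=9)
Step 2: insert 21 -> lo=[9] hi=[21] -> (len(lo)=1, len(hi)=1, max(lo)=9)
Step 3: insert 22 -> lo=[9, 21] hi=[22] -> (len(lo)=2, len(hi)=1, max(lo)=21)
Step 4: insert 39 -> lo=[9, 21] hi=[22, 39] -> (len(lo)=2, len(hi)=2, max(lo)=21)
Step 5: insert 9 -> lo=[9, 9, 21] hi=[22, 39] -> (len(lo)=3, len(hi)=2, max(lo)=21)
Step 6: insert 30 -> lo=[9, 9, 21] hi=[22, 30, 39] -> (len(lo)=3, len(hi)=3, max(lo)=21)
Step 7: insert 40 -> lo=[9, 9, 21, 22] hi=[30, 39, 40] -> (len(lo)=4, len(hi)=3, max(lo)=22)
Step 8: insert 5 -> lo=[5, 9, 9, 21] hi=[22, 30, 39, 40] -> (len(lo)=4, len(hi)=4, max(lo)=21)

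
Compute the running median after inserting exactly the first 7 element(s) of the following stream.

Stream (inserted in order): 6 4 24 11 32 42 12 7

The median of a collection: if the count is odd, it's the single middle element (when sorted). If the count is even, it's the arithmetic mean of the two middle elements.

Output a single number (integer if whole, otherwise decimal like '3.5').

Answer: 12

Derivation:
Step 1: insert 6 -> lo=[6] (size 1, max 6) hi=[] (size 0) -> median=6
Step 2: insert 4 -> lo=[4] (size 1, max 4) hi=[6] (size 1, min 6) -> median=5
Step 3: insert 24 -> lo=[4, 6] (size 2, max 6) hi=[24] (size 1, min 24) -> median=6
Step 4: insert 11 -> lo=[4, 6] (size 2, max 6) hi=[11, 24] (size 2, min 11) -> median=8.5
Step 5: insert 32 -> lo=[4, 6, 11] (size 3, max 11) hi=[24, 32] (size 2, min 24) -> median=11
Step 6: insert 42 -> lo=[4, 6, 11] (size 3, max 11) hi=[24, 32, 42] (size 3, min 24) -> median=17.5
Step 7: insert 12 -> lo=[4, 6, 11, 12] (size 4, max 12) hi=[24, 32, 42] (size 3, min 24) -> median=12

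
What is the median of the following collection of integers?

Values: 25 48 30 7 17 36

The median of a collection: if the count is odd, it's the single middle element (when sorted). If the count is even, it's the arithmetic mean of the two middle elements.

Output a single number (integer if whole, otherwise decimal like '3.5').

Step 1: insert 25 -> lo=[25] (size 1, max 25) hi=[] (size 0) -> median=25
Step 2: insert 48 -> lo=[25] (size 1, max 25) hi=[48] (size 1, min 48) -> median=36.5
Step 3: insert 30 -> lo=[25, 30] (size 2, max 30) hi=[48] (size 1, min 48) -> median=30
Step 4: insert 7 -> lo=[7, 25] (size 2, max 25) hi=[30, 48] (size 2, min 30) -> median=27.5
Step 5: insert 17 -> lo=[7, 17, 25] (size 3, max 25) hi=[30, 48] (size 2, min 30) -> median=25
Step 6: insert 36 -> lo=[7, 17, 25] (size 3, max 25) hi=[30, 36, 48] (size 3, min 30) -> median=27.5

Answer: 27.5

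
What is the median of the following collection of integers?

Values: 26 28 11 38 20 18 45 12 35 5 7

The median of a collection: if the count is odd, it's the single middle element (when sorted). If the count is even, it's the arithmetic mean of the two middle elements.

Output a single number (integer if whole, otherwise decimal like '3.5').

Step 1: insert 26 -> lo=[26] (size 1, max 26) hi=[] (size 0) -> median=26
Step 2: insert 28 -> lo=[26] (size 1, max 26) hi=[28] (size 1, min 28) -> median=27
Step 3: insert 11 -> lo=[11, 26] (size 2, max 26) hi=[28] (size 1, min 28) -> median=26
Step 4: insert 38 -> lo=[11, 26] (size 2, max 26) hi=[28, 38] (size 2, min 28) -> median=27
Step 5: insert 20 -> lo=[11, 20, 26] (size 3, max 26) hi=[28, 38] (size 2, min 28) -> median=26
Step 6: insert 18 -> lo=[11, 18, 20] (size 3, max 20) hi=[26, 28, 38] (size 3, min 26) -> median=23
Step 7: insert 45 -> lo=[11, 18, 20, 26] (size 4, max 26) hi=[28, 38, 45] (size 3, min 28) -> median=26
Step 8: insert 12 -> lo=[11, 12, 18, 20] (size 4, max 20) hi=[26, 28, 38, 45] (size 4, min 26) -> median=23
Step 9: insert 35 -> lo=[11, 12, 18, 20, 26] (size 5, max 26) hi=[28, 35, 38, 45] (size 4, min 28) -> median=26
Step 10: insert 5 -> lo=[5, 11, 12, 18, 20] (size 5, max 20) hi=[26, 28, 35, 38, 45] (size 5, min 26) -> median=23
Step 11: insert 7 -> lo=[5, 7, 11, 12, 18, 20] (size 6, max 20) hi=[26, 28, 35, 38, 45] (size 5, min 26) -> median=20

Answer: 20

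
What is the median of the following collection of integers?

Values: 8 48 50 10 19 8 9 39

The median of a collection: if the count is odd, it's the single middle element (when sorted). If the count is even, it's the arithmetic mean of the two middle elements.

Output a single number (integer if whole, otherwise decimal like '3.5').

Answer: 14.5

Derivation:
Step 1: insert 8 -> lo=[8] (size 1, max 8) hi=[] (size 0) -> median=8
Step 2: insert 48 -> lo=[8] (size 1, max 8) hi=[48] (size 1, min 48) -> median=28
Step 3: insert 50 -> lo=[8, 48] (size 2, max 48) hi=[50] (size 1, min 50) -> median=48
Step 4: insert 10 -> lo=[8, 10] (size 2, max 10) hi=[48, 50] (size 2, min 48) -> median=29
Step 5: insert 19 -> lo=[8, 10, 19] (size 3, max 19) hi=[48, 50] (size 2, min 48) -> median=19
Step 6: insert 8 -> lo=[8, 8, 10] (size 3, max 10) hi=[19, 48, 50] (size 3, min 19) -> median=14.5
Step 7: insert 9 -> lo=[8, 8, 9, 10] (size 4, max 10) hi=[19, 48, 50] (size 3, min 19) -> median=10
Step 8: insert 39 -> lo=[8, 8, 9, 10] (size 4, max 10) hi=[19, 39, 48, 50] (size 4, min 19) -> median=14.5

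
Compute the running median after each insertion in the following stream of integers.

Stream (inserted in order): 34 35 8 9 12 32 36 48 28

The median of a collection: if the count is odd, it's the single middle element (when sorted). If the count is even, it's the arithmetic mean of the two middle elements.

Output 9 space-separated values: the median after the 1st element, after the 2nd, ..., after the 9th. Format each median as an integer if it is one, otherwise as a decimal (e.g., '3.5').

Answer: 34 34.5 34 21.5 12 22 32 33 32

Derivation:
Step 1: insert 34 -> lo=[34] (size 1, max 34) hi=[] (size 0) -> median=34
Step 2: insert 35 -> lo=[34] (size 1, max 34) hi=[35] (size 1, min 35) -> median=34.5
Step 3: insert 8 -> lo=[8, 34] (size 2, max 34) hi=[35] (size 1, min 35) -> median=34
Step 4: insert 9 -> lo=[8, 9] (size 2, max 9) hi=[34, 35] (size 2, min 34) -> median=21.5
Step 5: insert 12 -> lo=[8, 9, 12] (size 3, max 12) hi=[34, 35] (size 2, min 34) -> median=12
Step 6: insert 32 -> lo=[8, 9, 12] (size 3, max 12) hi=[32, 34, 35] (size 3, min 32) -> median=22
Step 7: insert 36 -> lo=[8, 9, 12, 32] (size 4, max 32) hi=[34, 35, 36] (size 3, min 34) -> median=32
Step 8: insert 48 -> lo=[8, 9, 12, 32] (size 4, max 32) hi=[34, 35, 36, 48] (size 4, min 34) -> median=33
Step 9: insert 28 -> lo=[8, 9, 12, 28, 32] (size 5, max 32) hi=[34, 35, 36, 48] (size 4, min 34) -> median=32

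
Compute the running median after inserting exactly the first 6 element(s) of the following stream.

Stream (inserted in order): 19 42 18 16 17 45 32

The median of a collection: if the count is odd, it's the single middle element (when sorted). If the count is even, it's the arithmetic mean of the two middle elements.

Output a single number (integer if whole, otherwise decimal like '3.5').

Step 1: insert 19 -> lo=[19] (size 1, max 19) hi=[] (size 0) -> median=19
Step 2: insert 42 -> lo=[19] (size 1, max 19) hi=[42] (size 1, min 42) -> median=30.5
Step 3: insert 18 -> lo=[18, 19] (size 2, max 19) hi=[42] (size 1, min 42) -> median=19
Step 4: insert 16 -> lo=[16, 18] (size 2, max 18) hi=[19, 42] (size 2, min 19) -> median=18.5
Step 5: insert 17 -> lo=[16, 17, 18] (size 3, max 18) hi=[19, 42] (size 2, min 19) -> median=18
Step 6: insert 45 -> lo=[16, 17, 18] (size 3, max 18) hi=[19, 42, 45] (size 3, min 19) -> median=18.5

Answer: 18.5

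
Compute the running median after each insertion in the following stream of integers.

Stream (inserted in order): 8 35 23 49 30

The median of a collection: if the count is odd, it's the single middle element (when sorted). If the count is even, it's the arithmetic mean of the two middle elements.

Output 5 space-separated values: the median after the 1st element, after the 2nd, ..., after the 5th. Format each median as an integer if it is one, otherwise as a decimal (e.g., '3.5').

Answer: 8 21.5 23 29 30

Derivation:
Step 1: insert 8 -> lo=[8] (size 1, max 8) hi=[] (size 0) -> median=8
Step 2: insert 35 -> lo=[8] (size 1, max 8) hi=[35] (size 1, min 35) -> median=21.5
Step 3: insert 23 -> lo=[8, 23] (size 2, max 23) hi=[35] (size 1, min 35) -> median=23
Step 4: insert 49 -> lo=[8, 23] (size 2, max 23) hi=[35, 49] (size 2, min 35) -> median=29
Step 5: insert 30 -> lo=[8, 23, 30] (size 3, max 30) hi=[35, 49] (size 2, min 35) -> median=30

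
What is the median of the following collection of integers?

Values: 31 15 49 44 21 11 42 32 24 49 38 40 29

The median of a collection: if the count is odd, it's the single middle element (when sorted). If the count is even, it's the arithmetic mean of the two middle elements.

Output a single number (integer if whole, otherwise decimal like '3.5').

Answer: 32

Derivation:
Step 1: insert 31 -> lo=[31] (size 1, max 31) hi=[] (size 0) -> median=31
Step 2: insert 15 -> lo=[15] (size 1, max 15) hi=[31] (size 1, min 31) -> median=23
Step 3: insert 49 -> lo=[15, 31] (size 2, max 31) hi=[49] (size 1, min 49) -> median=31
Step 4: insert 44 -> lo=[15, 31] (size 2, max 31) hi=[44, 49] (size 2, min 44) -> median=37.5
Step 5: insert 21 -> lo=[15, 21, 31] (size 3, max 31) hi=[44, 49] (size 2, min 44) -> median=31
Step 6: insert 11 -> lo=[11, 15, 21] (size 3, max 21) hi=[31, 44, 49] (size 3, min 31) -> median=26
Step 7: insert 42 -> lo=[11, 15, 21, 31] (size 4, max 31) hi=[42, 44, 49] (size 3, min 42) -> median=31
Step 8: insert 32 -> lo=[11, 15, 21, 31] (size 4, max 31) hi=[32, 42, 44, 49] (size 4, min 32) -> median=31.5
Step 9: insert 24 -> lo=[11, 15, 21, 24, 31] (size 5, max 31) hi=[32, 42, 44, 49] (size 4, min 32) -> median=31
Step 10: insert 49 -> lo=[11, 15, 21, 24, 31] (size 5, max 31) hi=[32, 42, 44, 49, 49] (size 5, min 32) -> median=31.5
Step 11: insert 38 -> lo=[11, 15, 21, 24, 31, 32] (size 6, max 32) hi=[38, 42, 44, 49, 49] (size 5, min 38) -> median=32
Step 12: insert 40 -> lo=[11, 15, 21, 24, 31, 32] (size 6, max 32) hi=[38, 40, 42, 44, 49, 49] (size 6, min 38) -> median=35
Step 13: insert 29 -> lo=[11, 15, 21, 24, 29, 31, 32] (size 7, max 32) hi=[38, 40, 42, 44, 49, 49] (size 6, min 38) -> median=32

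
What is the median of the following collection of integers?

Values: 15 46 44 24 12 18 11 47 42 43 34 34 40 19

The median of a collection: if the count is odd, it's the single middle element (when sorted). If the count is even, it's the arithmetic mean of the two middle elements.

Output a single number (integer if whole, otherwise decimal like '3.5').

Step 1: insert 15 -> lo=[15] (size 1, max 15) hi=[] (size 0) -> median=15
Step 2: insert 46 -> lo=[15] (size 1, max 15) hi=[46] (size 1, min 46) -> median=30.5
Step 3: insert 44 -> lo=[15, 44] (size 2, max 44) hi=[46] (size 1, min 46) -> median=44
Step 4: insert 24 -> lo=[15, 24] (size 2, max 24) hi=[44, 46] (size 2, min 44) -> median=34
Step 5: insert 12 -> lo=[12, 15, 24] (size 3, max 24) hi=[44, 46] (size 2, min 44) -> median=24
Step 6: insert 18 -> lo=[12, 15, 18] (size 3, max 18) hi=[24, 44, 46] (size 3, min 24) -> median=21
Step 7: insert 11 -> lo=[11, 12, 15, 18] (size 4, max 18) hi=[24, 44, 46] (size 3, min 24) -> median=18
Step 8: insert 47 -> lo=[11, 12, 15, 18] (size 4, max 18) hi=[24, 44, 46, 47] (size 4, min 24) -> median=21
Step 9: insert 42 -> lo=[11, 12, 15, 18, 24] (size 5, max 24) hi=[42, 44, 46, 47] (size 4, min 42) -> median=24
Step 10: insert 43 -> lo=[11, 12, 15, 18, 24] (size 5, max 24) hi=[42, 43, 44, 46, 47] (size 5, min 42) -> median=33
Step 11: insert 34 -> lo=[11, 12, 15, 18, 24, 34] (size 6, max 34) hi=[42, 43, 44, 46, 47] (size 5, min 42) -> median=34
Step 12: insert 34 -> lo=[11, 12, 15, 18, 24, 34] (size 6, max 34) hi=[34, 42, 43, 44, 46, 47] (size 6, min 34) -> median=34
Step 13: insert 40 -> lo=[11, 12, 15, 18, 24, 34, 34] (size 7, max 34) hi=[40, 42, 43, 44, 46, 47] (size 6, min 40) -> median=34
Step 14: insert 19 -> lo=[11, 12, 15, 18, 19, 24, 34] (size 7, max 34) hi=[34, 40, 42, 43, 44, 46, 47] (size 7, min 34) -> median=34

Answer: 34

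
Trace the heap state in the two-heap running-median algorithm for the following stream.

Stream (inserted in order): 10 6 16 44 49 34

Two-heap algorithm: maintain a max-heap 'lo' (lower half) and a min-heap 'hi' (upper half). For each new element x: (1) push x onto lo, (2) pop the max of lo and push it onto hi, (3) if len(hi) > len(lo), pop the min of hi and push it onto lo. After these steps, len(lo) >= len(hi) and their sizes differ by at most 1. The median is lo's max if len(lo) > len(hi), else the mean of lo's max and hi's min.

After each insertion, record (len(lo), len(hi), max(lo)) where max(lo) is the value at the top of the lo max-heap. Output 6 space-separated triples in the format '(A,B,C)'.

Step 1: insert 10 -> lo=[10] hi=[] -> (len(lo)=1, len(hi)=0, max(lo)=10)
Step 2: insert 6 -> lo=[6] hi=[10] -> (len(lo)=1, len(hi)=1, max(lo)=6)
Step 3: insert 16 -> lo=[6, 10] hi=[16] -> (len(lo)=2, len(hi)=1, max(lo)=10)
Step 4: insert 44 -> lo=[6, 10] hi=[16, 44] -> (len(lo)=2, len(hi)=2, max(lo)=10)
Step 5: insert 49 -> lo=[6, 10, 16] hi=[44, 49] -> (len(lo)=3, len(hi)=2, max(lo)=16)
Step 6: insert 34 -> lo=[6, 10, 16] hi=[34, 44, 49] -> (len(lo)=3, len(hi)=3, max(lo)=16)

Answer: (1,0,10) (1,1,6) (2,1,10) (2,2,10) (3,2,16) (3,3,16)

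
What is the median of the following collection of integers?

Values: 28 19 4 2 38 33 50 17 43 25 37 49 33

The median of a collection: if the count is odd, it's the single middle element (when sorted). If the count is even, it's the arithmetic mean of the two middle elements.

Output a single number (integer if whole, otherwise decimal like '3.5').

Step 1: insert 28 -> lo=[28] (size 1, max 28) hi=[] (size 0) -> median=28
Step 2: insert 19 -> lo=[19] (size 1, max 19) hi=[28] (size 1, min 28) -> median=23.5
Step 3: insert 4 -> lo=[4, 19] (size 2, max 19) hi=[28] (size 1, min 28) -> median=19
Step 4: insert 2 -> lo=[2, 4] (size 2, max 4) hi=[19, 28] (size 2, min 19) -> median=11.5
Step 5: insert 38 -> lo=[2, 4, 19] (size 3, max 19) hi=[28, 38] (size 2, min 28) -> median=19
Step 6: insert 33 -> lo=[2, 4, 19] (size 3, max 19) hi=[28, 33, 38] (size 3, min 28) -> median=23.5
Step 7: insert 50 -> lo=[2, 4, 19, 28] (size 4, max 28) hi=[33, 38, 50] (size 3, min 33) -> median=28
Step 8: insert 17 -> lo=[2, 4, 17, 19] (size 4, max 19) hi=[28, 33, 38, 50] (size 4, min 28) -> median=23.5
Step 9: insert 43 -> lo=[2, 4, 17, 19, 28] (size 5, max 28) hi=[33, 38, 43, 50] (size 4, min 33) -> median=28
Step 10: insert 25 -> lo=[2, 4, 17, 19, 25] (size 5, max 25) hi=[28, 33, 38, 43, 50] (size 5, min 28) -> median=26.5
Step 11: insert 37 -> lo=[2, 4, 17, 19, 25, 28] (size 6, max 28) hi=[33, 37, 38, 43, 50] (size 5, min 33) -> median=28
Step 12: insert 49 -> lo=[2, 4, 17, 19, 25, 28] (size 6, max 28) hi=[33, 37, 38, 43, 49, 50] (size 6, min 33) -> median=30.5
Step 13: insert 33 -> lo=[2, 4, 17, 19, 25, 28, 33] (size 7, max 33) hi=[33, 37, 38, 43, 49, 50] (size 6, min 33) -> median=33

Answer: 33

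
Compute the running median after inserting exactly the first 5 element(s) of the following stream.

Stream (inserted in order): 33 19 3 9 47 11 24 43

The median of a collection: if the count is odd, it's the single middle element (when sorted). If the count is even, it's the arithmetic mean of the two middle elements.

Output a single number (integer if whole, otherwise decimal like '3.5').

Step 1: insert 33 -> lo=[33] (size 1, max 33) hi=[] (size 0) -> median=33
Step 2: insert 19 -> lo=[19] (size 1, max 19) hi=[33] (size 1, min 33) -> median=26
Step 3: insert 3 -> lo=[3, 19] (size 2, max 19) hi=[33] (size 1, min 33) -> median=19
Step 4: insert 9 -> lo=[3, 9] (size 2, max 9) hi=[19, 33] (size 2, min 19) -> median=14
Step 5: insert 47 -> lo=[3, 9, 19] (size 3, max 19) hi=[33, 47] (size 2, min 33) -> median=19

Answer: 19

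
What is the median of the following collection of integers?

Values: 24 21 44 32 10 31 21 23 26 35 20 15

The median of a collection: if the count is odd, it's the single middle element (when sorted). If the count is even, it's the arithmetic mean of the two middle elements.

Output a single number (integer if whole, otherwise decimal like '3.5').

Step 1: insert 24 -> lo=[24] (size 1, max 24) hi=[] (size 0) -> median=24
Step 2: insert 21 -> lo=[21] (size 1, max 21) hi=[24] (size 1, min 24) -> median=22.5
Step 3: insert 44 -> lo=[21, 24] (size 2, max 24) hi=[44] (size 1, min 44) -> median=24
Step 4: insert 32 -> lo=[21, 24] (size 2, max 24) hi=[32, 44] (size 2, min 32) -> median=28
Step 5: insert 10 -> lo=[10, 21, 24] (size 3, max 24) hi=[32, 44] (size 2, min 32) -> median=24
Step 6: insert 31 -> lo=[10, 21, 24] (size 3, max 24) hi=[31, 32, 44] (size 3, min 31) -> median=27.5
Step 7: insert 21 -> lo=[10, 21, 21, 24] (size 4, max 24) hi=[31, 32, 44] (size 3, min 31) -> median=24
Step 8: insert 23 -> lo=[10, 21, 21, 23] (size 4, max 23) hi=[24, 31, 32, 44] (size 4, min 24) -> median=23.5
Step 9: insert 26 -> lo=[10, 21, 21, 23, 24] (size 5, max 24) hi=[26, 31, 32, 44] (size 4, min 26) -> median=24
Step 10: insert 35 -> lo=[10, 21, 21, 23, 24] (size 5, max 24) hi=[26, 31, 32, 35, 44] (size 5, min 26) -> median=25
Step 11: insert 20 -> lo=[10, 20, 21, 21, 23, 24] (size 6, max 24) hi=[26, 31, 32, 35, 44] (size 5, min 26) -> median=24
Step 12: insert 15 -> lo=[10, 15, 20, 21, 21, 23] (size 6, max 23) hi=[24, 26, 31, 32, 35, 44] (size 6, min 24) -> median=23.5

Answer: 23.5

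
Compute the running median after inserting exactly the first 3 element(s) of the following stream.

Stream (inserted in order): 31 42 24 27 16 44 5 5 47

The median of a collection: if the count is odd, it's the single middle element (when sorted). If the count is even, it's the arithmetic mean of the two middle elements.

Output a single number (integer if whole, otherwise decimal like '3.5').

Answer: 31

Derivation:
Step 1: insert 31 -> lo=[31] (size 1, max 31) hi=[] (size 0) -> median=31
Step 2: insert 42 -> lo=[31] (size 1, max 31) hi=[42] (size 1, min 42) -> median=36.5
Step 3: insert 24 -> lo=[24, 31] (size 2, max 31) hi=[42] (size 1, min 42) -> median=31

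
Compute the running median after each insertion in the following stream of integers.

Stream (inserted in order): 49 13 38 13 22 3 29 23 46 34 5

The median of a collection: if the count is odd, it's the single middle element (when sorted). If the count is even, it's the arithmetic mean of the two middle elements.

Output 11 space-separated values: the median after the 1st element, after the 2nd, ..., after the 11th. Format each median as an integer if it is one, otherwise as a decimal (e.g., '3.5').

Answer: 49 31 38 25.5 22 17.5 22 22.5 23 26 23

Derivation:
Step 1: insert 49 -> lo=[49] (size 1, max 49) hi=[] (size 0) -> median=49
Step 2: insert 13 -> lo=[13] (size 1, max 13) hi=[49] (size 1, min 49) -> median=31
Step 3: insert 38 -> lo=[13, 38] (size 2, max 38) hi=[49] (size 1, min 49) -> median=38
Step 4: insert 13 -> lo=[13, 13] (size 2, max 13) hi=[38, 49] (size 2, min 38) -> median=25.5
Step 5: insert 22 -> lo=[13, 13, 22] (size 3, max 22) hi=[38, 49] (size 2, min 38) -> median=22
Step 6: insert 3 -> lo=[3, 13, 13] (size 3, max 13) hi=[22, 38, 49] (size 3, min 22) -> median=17.5
Step 7: insert 29 -> lo=[3, 13, 13, 22] (size 4, max 22) hi=[29, 38, 49] (size 3, min 29) -> median=22
Step 8: insert 23 -> lo=[3, 13, 13, 22] (size 4, max 22) hi=[23, 29, 38, 49] (size 4, min 23) -> median=22.5
Step 9: insert 46 -> lo=[3, 13, 13, 22, 23] (size 5, max 23) hi=[29, 38, 46, 49] (size 4, min 29) -> median=23
Step 10: insert 34 -> lo=[3, 13, 13, 22, 23] (size 5, max 23) hi=[29, 34, 38, 46, 49] (size 5, min 29) -> median=26
Step 11: insert 5 -> lo=[3, 5, 13, 13, 22, 23] (size 6, max 23) hi=[29, 34, 38, 46, 49] (size 5, min 29) -> median=23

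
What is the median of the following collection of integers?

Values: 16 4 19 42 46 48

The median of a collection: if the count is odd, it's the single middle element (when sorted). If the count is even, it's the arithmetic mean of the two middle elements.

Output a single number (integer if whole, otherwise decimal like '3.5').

Answer: 30.5

Derivation:
Step 1: insert 16 -> lo=[16] (size 1, max 16) hi=[] (size 0) -> median=16
Step 2: insert 4 -> lo=[4] (size 1, max 4) hi=[16] (size 1, min 16) -> median=10
Step 3: insert 19 -> lo=[4, 16] (size 2, max 16) hi=[19] (size 1, min 19) -> median=16
Step 4: insert 42 -> lo=[4, 16] (size 2, max 16) hi=[19, 42] (size 2, min 19) -> median=17.5
Step 5: insert 46 -> lo=[4, 16, 19] (size 3, max 19) hi=[42, 46] (size 2, min 42) -> median=19
Step 6: insert 48 -> lo=[4, 16, 19] (size 3, max 19) hi=[42, 46, 48] (size 3, min 42) -> median=30.5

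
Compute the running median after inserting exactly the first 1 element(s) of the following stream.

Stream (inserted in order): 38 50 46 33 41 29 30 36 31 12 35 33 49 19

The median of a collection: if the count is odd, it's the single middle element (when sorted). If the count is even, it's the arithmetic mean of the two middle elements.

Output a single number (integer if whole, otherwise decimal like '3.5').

Answer: 38

Derivation:
Step 1: insert 38 -> lo=[38] (size 1, max 38) hi=[] (size 0) -> median=38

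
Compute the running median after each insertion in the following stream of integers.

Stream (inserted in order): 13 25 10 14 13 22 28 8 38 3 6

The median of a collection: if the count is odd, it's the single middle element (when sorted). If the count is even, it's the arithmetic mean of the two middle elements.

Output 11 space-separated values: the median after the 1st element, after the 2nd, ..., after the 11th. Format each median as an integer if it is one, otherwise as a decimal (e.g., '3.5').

Step 1: insert 13 -> lo=[13] (size 1, max 13) hi=[] (size 0) -> median=13
Step 2: insert 25 -> lo=[13] (size 1, max 13) hi=[25] (size 1, min 25) -> median=19
Step 3: insert 10 -> lo=[10, 13] (size 2, max 13) hi=[25] (size 1, min 25) -> median=13
Step 4: insert 14 -> lo=[10, 13] (size 2, max 13) hi=[14, 25] (size 2, min 14) -> median=13.5
Step 5: insert 13 -> lo=[10, 13, 13] (size 3, max 13) hi=[14, 25] (size 2, min 14) -> median=13
Step 6: insert 22 -> lo=[10, 13, 13] (size 3, max 13) hi=[14, 22, 25] (size 3, min 14) -> median=13.5
Step 7: insert 28 -> lo=[10, 13, 13, 14] (size 4, max 14) hi=[22, 25, 28] (size 3, min 22) -> median=14
Step 8: insert 8 -> lo=[8, 10, 13, 13] (size 4, max 13) hi=[14, 22, 25, 28] (size 4, min 14) -> median=13.5
Step 9: insert 38 -> lo=[8, 10, 13, 13, 14] (size 5, max 14) hi=[22, 25, 28, 38] (size 4, min 22) -> median=14
Step 10: insert 3 -> lo=[3, 8, 10, 13, 13] (size 5, max 13) hi=[14, 22, 25, 28, 38] (size 5, min 14) -> median=13.5
Step 11: insert 6 -> lo=[3, 6, 8, 10, 13, 13] (size 6, max 13) hi=[14, 22, 25, 28, 38] (size 5, min 14) -> median=13

Answer: 13 19 13 13.5 13 13.5 14 13.5 14 13.5 13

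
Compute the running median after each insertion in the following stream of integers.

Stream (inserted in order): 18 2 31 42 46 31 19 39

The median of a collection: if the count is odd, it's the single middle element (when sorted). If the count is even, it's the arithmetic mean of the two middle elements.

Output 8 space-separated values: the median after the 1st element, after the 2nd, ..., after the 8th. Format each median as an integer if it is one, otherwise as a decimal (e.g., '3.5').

Answer: 18 10 18 24.5 31 31 31 31

Derivation:
Step 1: insert 18 -> lo=[18] (size 1, max 18) hi=[] (size 0) -> median=18
Step 2: insert 2 -> lo=[2] (size 1, max 2) hi=[18] (size 1, min 18) -> median=10
Step 3: insert 31 -> lo=[2, 18] (size 2, max 18) hi=[31] (size 1, min 31) -> median=18
Step 4: insert 42 -> lo=[2, 18] (size 2, max 18) hi=[31, 42] (size 2, min 31) -> median=24.5
Step 5: insert 46 -> lo=[2, 18, 31] (size 3, max 31) hi=[42, 46] (size 2, min 42) -> median=31
Step 6: insert 31 -> lo=[2, 18, 31] (size 3, max 31) hi=[31, 42, 46] (size 3, min 31) -> median=31
Step 7: insert 19 -> lo=[2, 18, 19, 31] (size 4, max 31) hi=[31, 42, 46] (size 3, min 31) -> median=31
Step 8: insert 39 -> lo=[2, 18, 19, 31] (size 4, max 31) hi=[31, 39, 42, 46] (size 4, min 31) -> median=31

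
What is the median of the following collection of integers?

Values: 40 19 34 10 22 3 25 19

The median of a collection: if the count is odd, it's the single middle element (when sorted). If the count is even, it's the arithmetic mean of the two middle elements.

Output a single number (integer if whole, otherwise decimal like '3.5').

Step 1: insert 40 -> lo=[40] (size 1, max 40) hi=[] (size 0) -> median=40
Step 2: insert 19 -> lo=[19] (size 1, max 19) hi=[40] (size 1, min 40) -> median=29.5
Step 3: insert 34 -> lo=[19, 34] (size 2, max 34) hi=[40] (size 1, min 40) -> median=34
Step 4: insert 10 -> lo=[10, 19] (size 2, max 19) hi=[34, 40] (size 2, min 34) -> median=26.5
Step 5: insert 22 -> lo=[10, 19, 22] (size 3, max 22) hi=[34, 40] (size 2, min 34) -> median=22
Step 6: insert 3 -> lo=[3, 10, 19] (size 3, max 19) hi=[22, 34, 40] (size 3, min 22) -> median=20.5
Step 7: insert 25 -> lo=[3, 10, 19, 22] (size 4, max 22) hi=[25, 34, 40] (size 3, min 25) -> median=22
Step 8: insert 19 -> lo=[3, 10, 19, 19] (size 4, max 19) hi=[22, 25, 34, 40] (size 4, min 22) -> median=20.5

Answer: 20.5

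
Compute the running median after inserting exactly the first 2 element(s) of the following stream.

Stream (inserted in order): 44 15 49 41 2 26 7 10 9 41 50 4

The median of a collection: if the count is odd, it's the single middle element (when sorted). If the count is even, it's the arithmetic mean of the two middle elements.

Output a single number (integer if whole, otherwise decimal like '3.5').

Step 1: insert 44 -> lo=[44] (size 1, max 44) hi=[] (size 0) -> median=44
Step 2: insert 15 -> lo=[15] (size 1, max 15) hi=[44] (size 1, min 44) -> median=29.5

Answer: 29.5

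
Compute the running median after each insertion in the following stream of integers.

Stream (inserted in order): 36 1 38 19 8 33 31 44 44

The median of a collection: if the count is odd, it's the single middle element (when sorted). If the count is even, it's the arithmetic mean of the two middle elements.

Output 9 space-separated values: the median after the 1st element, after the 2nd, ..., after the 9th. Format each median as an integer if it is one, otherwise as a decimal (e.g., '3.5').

Step 1: insert 36 -> lo=[36] (size 1, max 36) hi=[] (size 0) -> median=36
Step 2: insert 1 -> lo=[1] (size 1, max 1) hi=[36] (size 1, min 36) -> median=18.5
Step 3: insert 38 -> lo=[1, 36] (size 2, max 36) hi=[38] (size 1, min 38) -> median=36
Step 4: insert 19 -> lo=[1, 19] (size 2, max 19) hi=[36, 38] (size 2, min 36) -> median=27.5
Step 5: insert 8 -> lo=[1, 8, 19] (size 3, max 19) hi=[36, 38] (size 2, min 36) -> median=19
Step 6: insert 33 -> lo=[1, 8, 19] (size 3, max 19) hi=[33, 36, 38] (size 3, min 33) -> median=26
Step 7: insert 31 -> lo=[1, 8, 19, 31] (size 4, max 31) hi=[33, 36, 38] (size 3, min 33) -> median=31
Step 8: insert 44 -> lo=[1, 8, 19, 31] (size 4, max 31) hi=[33, 36, 38, 44] (size 4, min 33) -> median=32
Step 9: insert 44 -> lo=[1, 8, 19, 31, 33] (size 5, max 33) hi=[36, 38, 44, 44] (size 4, min 36) -> median=33

Answer: 36 18.5 36 27.5 19 26 31 32 33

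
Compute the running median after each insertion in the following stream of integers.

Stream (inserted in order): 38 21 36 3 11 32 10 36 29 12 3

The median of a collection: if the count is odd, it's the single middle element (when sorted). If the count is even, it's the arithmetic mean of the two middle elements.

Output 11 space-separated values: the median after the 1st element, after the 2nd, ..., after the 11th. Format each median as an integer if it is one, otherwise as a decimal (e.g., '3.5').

Answer: 38 29.5 36 28.5 21 26.5 21 26.5 29 25 21

Derivation:
Step 1: insert 38 -> lo=[38] (size 1, max 38) hi=[] (size 0) -> median=38
Step 2: insert 21 -> lo=[21] (size 1, max 21) hi=[38] (size 1, min 38) -> median=29.5
Step 3: insert 36 -> lo=[21, 36] (size 2, max 36) hi=[38] (size 1, min 38) -> median=36
Step 4: insert 3 -> lo=[3, 21] (size 2, max 21) hi=[36, 38] (size 2, min 36) -> median=28.5
Step 5: insert 11 -> lo=[3, 11, 21] (size 3, max 21) hi=[36, 38] (size 2, min 36) -> median=21
Step 6: insert 32 -> lo=[3, 11, 21] (size 3, max 21) hi=[32, 36, 38] (size 3, min 32) -> median=26.5
Step 7: insert 10 -> lo=[3, 10, 11, 21] (size 4, max 21) hi=[32, 36, 38] (size 3, min 32) -> median=21
Step 8: insert 36 -> lo=[3, 10, 11, 21] (size 4, max 21) hi=[32, 36, 36, 38] (size 4, min 32) -> median=26.5
Step 9: insert 29 -> lo=[3, 10, 11, 21, 29] (size 5, max 29) hi=[32, 36, 36, 38] (size 4, min 32) -> median=29
Step 10: insert 12 -> lo=[3, 10, 11, 12, 21] (size 5, max 21) hi=[29, 32, 36, 36, 38] (size 5, min 29) -> median=25
Step 11: insert 3 -> lo=[3, 3, 10, 11, 12, 21] (size 6, max 21) hi=[29, 32, 36, 36, 38] (size 5, min 29) -> median=21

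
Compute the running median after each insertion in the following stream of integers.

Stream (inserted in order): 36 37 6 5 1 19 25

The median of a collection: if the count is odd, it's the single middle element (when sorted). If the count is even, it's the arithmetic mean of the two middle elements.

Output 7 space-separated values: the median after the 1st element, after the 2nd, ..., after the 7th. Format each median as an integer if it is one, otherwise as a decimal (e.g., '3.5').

Step 1: insert 36 -> lo=[36] (size 1, max 36) hi=[] (size 0) -> median=36
Step 2: insert 37 -> lo=[36] (size 1, max 36) hi=[37] (size 1, min 37) -> median=36.5
Step 3: insert 6 -> lo=[6, 36] (size 2, max 36) hi=[37] (size 1, min 37) -> median=36
Step 4: insert 5 -> lo=[5, 6] (size 2, max 6) hi=[36, 37] (size 2, min 36) -> median=21
Step 5: insert 1 -> lo=[1, 5, 6] (size 3, max 6) hi=[36, 37] (size 2, min 36) -> median=6
Step 6: insert 19 -> lo=[1, 5, 6] (size 3, max 6) hi=[19, 36, 37] (size 3, min 19) -> median=12.5
Step 7: insert 25 -> lo=[1, 5, 6, 19] (size 4, max 19) hi=[25, 36, 37] (size 3, min 25) -> median=19

Answer: 36 36.5 36 21 6 12.5 19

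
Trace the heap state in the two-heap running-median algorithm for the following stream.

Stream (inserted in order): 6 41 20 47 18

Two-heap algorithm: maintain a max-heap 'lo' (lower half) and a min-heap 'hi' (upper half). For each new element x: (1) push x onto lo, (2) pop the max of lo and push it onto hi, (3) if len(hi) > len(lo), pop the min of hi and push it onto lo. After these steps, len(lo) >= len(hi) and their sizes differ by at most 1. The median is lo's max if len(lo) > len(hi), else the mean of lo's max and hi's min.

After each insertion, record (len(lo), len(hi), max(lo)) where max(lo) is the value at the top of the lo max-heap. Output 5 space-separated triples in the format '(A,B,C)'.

Answer: (1,0,6) (1,1,6) (2,1,20) (2,2,20) (3,2,20)

Derivation:
Step 1: insert 6 -> lo=[6] hi=[] -> (len(lo)=1, len(hi)=0, max(lo)=6)
Step 2: insert 41 -> lo=[6] hi=[41] -> (len(lo)=1, len(hi)=1, max(lo)=6)
Step 3: insert 20 -> lo=[6, 20] hi=[41] -> (len(lo)=2, len(hi)=1, max(lo)=20)
Step 4: insert 47 -> lo=[6, 20] hi=[41, 47] -> (len(lo)=2, len(hi)=2, max(lo)=20)
Step 5: insert 18 -> lo=[6, 18, 20] hi=[41, 47] -> (len(lo)=3, len(hi)=2, max(lo)=20)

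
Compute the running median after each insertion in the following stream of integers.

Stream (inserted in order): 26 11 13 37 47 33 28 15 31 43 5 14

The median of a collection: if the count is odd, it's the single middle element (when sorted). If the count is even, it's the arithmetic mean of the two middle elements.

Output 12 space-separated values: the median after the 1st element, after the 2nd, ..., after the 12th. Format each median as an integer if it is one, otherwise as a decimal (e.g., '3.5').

Step 1: insert 26 -> lo=[26] (size 1, max 26) hi=[] (size 0) -> median=26
Step 2: insert 11 -> lo=[11] (size 1, max 11) hi=[26] (size 1, min 26) -> median=18.5
Step 3: insert 13 -> lo=[11, 13] (size 2, max 13) hi=[26] (size 1, min 26) -> median=13
Step 4: insert 37 -> lo=[11, 13] (size 2, max 13) hi=[26, 37] (size 2, min 26) -> median=19.5
Step 5: insert 47 -> lo=[11, 13, 26] (size 3, max 26) hi=[37, 47] (size 2, min 37) -> median=26
Step 6: insert 33 -> lo=[11, 13, 26] (size 3, max 26) hi=[33, 37, 47] (size 3, min 33) -> median=29.5
Step 7: insert 28 -> lo=[11, 13, 26, 28] (size 4, max 28) hi=[33, 37, 47] (size 3, min 33) -> median=28
Step 8: insert 15 -> lo=[11, 13, 15, 26] (size 4, max 26) hi=[28, 33, 37, 47] (size 4, min 28) -> median=27
Step 9: insert 31 -> lo=[11, 13, 15, 26, 28] (size 5, max 28) hi=[31, 33, 37, 47] (size 4, min 31) -> median=28
Step 10: insert 43 -> lo=[11, 13, 15, 26, 28] (size 5, max 28) hi=[31, 33, 37, 43, 47] (size 5, min 31) -> median=29.5
Step 11: insert 5 -> lo=[5, 11, 13, 15, 26, 28] (size 6, max 28) hi=[31, 33, 37, 43, 47] (size 5, min 31) -> median=28
Step 12: insert 14 -> lo=[5, 11, 13, 14, 15, 26] (size 6, max 26) hi=[28, 31, 33, 37, 43, 47] (size 6, min 28) -> median=27

Answer: 26 18.5 13 19.5 26 29.5 28 27 28 29.5 28 27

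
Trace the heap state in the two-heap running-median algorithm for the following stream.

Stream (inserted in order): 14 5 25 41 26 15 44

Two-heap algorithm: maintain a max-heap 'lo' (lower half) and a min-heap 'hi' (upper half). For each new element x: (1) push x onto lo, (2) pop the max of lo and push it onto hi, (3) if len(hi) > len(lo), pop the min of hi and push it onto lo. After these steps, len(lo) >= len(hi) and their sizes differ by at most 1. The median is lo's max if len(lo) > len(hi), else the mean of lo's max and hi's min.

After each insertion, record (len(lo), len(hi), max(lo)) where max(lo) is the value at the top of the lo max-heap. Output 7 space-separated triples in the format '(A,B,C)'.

Answer: (1,0,14) (1,1,5) (2,1,14) (2,2,14) (3,2,25) (3,3,15) (4,3,25)

Derivation:
Step 1: insert 14 -> lo=[14] hi=[] -> (len(lo)=1, len(hi)=0, max(lo)=14)
Step 2: insert 5 -> lo=[5] hi=[14] -> (len(lo)=1, len(hi)=1, max(lo)=5)
Step 3: insert 25 -> lo=[5, 14] hi=[25] -> (len(lo)=2, len(hi)=1, max(lo)=14)
Step 4: insert 41 -> lo=[5, 14] hi=[25, 41] -> (len(lo)=2, len(hi)=2, max(lo)=14)
Step 5: insert 26 -> lo=[5, 14, 25] hi=[26, 41] -> (len(lo)=3, len(hi)=2, max(lo)=25)
Step 6: insert 15 -> lo=[5, 14, 15] hi=[25, 26, 41] -> (len(lo)=3, len(hi)=3, max(lo)=15)
Step 7: insert 44 -> lo=[5, 14, 15, 25] hi=[26, 41, 44] -> (len(lo)=4, len(hi)=3, max(lo)=25)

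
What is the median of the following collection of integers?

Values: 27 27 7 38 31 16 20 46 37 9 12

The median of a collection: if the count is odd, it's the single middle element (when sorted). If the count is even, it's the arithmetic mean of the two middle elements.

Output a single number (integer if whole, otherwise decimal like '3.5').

Answer: 27

Derivation:
Step 1: insert 27 -> lo=[27] (size 1, max 27) hi=[] (size 0) -> median=27
Step 2: insert 27 -> lo=[27] (size 1, max 27) hi=[27] (size 1, min 27) -> median=27
Step 3: insert 7 -> lo=[7, 27] (size 2, max 27) hi=[27] (size 1, min 27) -> median=27
Step 4: insert 38 -> lo=[7, 27] (size 2, max 27) hi=[27, 38] (size 2, min 27) -> median=27
Step 5: insert 31 -> lo=[7, 27, 27] (size 3, max 27) hi=[31, 38] (size 2, min 31) -> median=27
Step 6: insert 16 -> lo=[7, 16, 27] (size 3, max 27) hi=[27, 31, 38] (size 3, min 27) -> median=27
Step 7: insert 20 -> lo=[7, 16, 20, 27] (size 4, max 27) hi=[27, 31, 38] (size 3, min 27) -> median=27
Step 8: insert 46 -> lo=[7, 16, 20, 27] (size 4, max 27) hi=[27, 31, 38, 46] (size 4, min 27) -> median=27
Step 9: insert 37 -> lo=[7, 16, 20, 27, 27] (size 5, max 27) hi=[31, 37, 38, 46] (size 4, min 31) -> median=27
Step 10: insert 9 -> lo=[7, 9, 16, 20, 27] (size 5, max 27) hi=[27, 31, 37, 38, 46] (size 5, min 27) -> median=27
Step 11: insert 12 -> lo=[7, 9, 12, 16, 20, 27] (size 6, max 27) hi=[27, 31, 37, 38, 46] (size 5, min 27) -> median=27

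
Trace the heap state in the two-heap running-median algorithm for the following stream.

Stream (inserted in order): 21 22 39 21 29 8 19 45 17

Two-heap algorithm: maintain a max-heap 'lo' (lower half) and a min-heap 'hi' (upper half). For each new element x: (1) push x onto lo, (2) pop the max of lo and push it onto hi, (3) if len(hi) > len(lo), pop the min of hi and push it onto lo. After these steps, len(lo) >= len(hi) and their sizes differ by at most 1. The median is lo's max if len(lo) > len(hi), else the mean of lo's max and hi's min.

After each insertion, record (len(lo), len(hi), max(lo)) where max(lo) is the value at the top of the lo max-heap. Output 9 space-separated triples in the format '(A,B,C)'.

Answer: (1,0,21) (1,1,21) (2,1,22) (2,2,21) (3,2,22) (3,3,21) (4,3,21) (4,4,21) (5,4,21)

Derivation:
Step 1: insert 21 -> lo=[21] hi=[] -> (len(lo)=1, len(hi)=0, max(lo)=21)
Step 2: insert 22 -> lo=[21] hi=[22] -> (len(lo)=1, len(hi)=1, max(lo)=21)
Step 3: insert 39 -> lo=[21, 22] hi=[39] -> (len(lo)=2, len(hi)=1, max(lo)=22)
Step 4: insert 21 -> lo=[21, 21] hi=[22, 39] -> (len(lo)=2, len(hi)=2, max(lo)=21)
Step 5: insert 29 -> lo=[21, 21, 22] hi=[29, 39] -> (len(lo)=3, len(hi)=2, max(lo)=22)
Step 6: insert 8 -> lo=[8, 21, 21] hi=[22, 29, 39] -> (len(lo)=3, len(hi)=3, max(lo)=21)
Step 7: insert 19 -> lo=[8, 19, 21, 21] hi=[22, 29, 39] -> (len(lo)=4, len(hi)=3, max(lo)=21)
Step 8: insert 45 -> lo=[8, 19, 21, 21] hi=[22, 29, 39, 45] -> (len(lo)=4, len(hi)=4, max(lo)=21)
Step 9: insert 17 -> lo=[8, 17, 19, 21, 21] hi=[22, 29, 39, 45] -> (len(lo)=5, len(hi)=4, max(lo)=21)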